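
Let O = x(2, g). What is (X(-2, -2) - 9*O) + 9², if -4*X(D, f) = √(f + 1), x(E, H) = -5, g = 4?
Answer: 126 - I/4 ≈ 126.0 - 0.25*I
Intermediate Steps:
X(D, f) = -√(1 + f)/4 (X(D, f) = -√(f + 1)/4 = -√(1 + f)/4)
O = -5
(X(-2, -2) - 9*O) + 9² = (-√(1 - 2)/4 - 9*(-5)) + 9² = (-I/4 + 45) + 81 = (45 - I/4) + 81 = 126 - I/4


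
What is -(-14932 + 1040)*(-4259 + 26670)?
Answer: 311333612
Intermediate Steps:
-(-14932 + 1040)*(-4259 + 26670) = -(-13892)*22411 = -1*(-311333612) = 311333612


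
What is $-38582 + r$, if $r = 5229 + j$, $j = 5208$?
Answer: $-28145$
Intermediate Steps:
$r = 10437$ ($r = 5229 + 5208 = 10437$)
$-38582 + r = -38582 + 10437 = -28145$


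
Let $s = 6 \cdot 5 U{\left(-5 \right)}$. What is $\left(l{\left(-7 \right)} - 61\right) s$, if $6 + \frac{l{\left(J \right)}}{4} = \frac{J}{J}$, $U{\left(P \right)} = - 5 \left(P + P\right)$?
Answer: $-121500$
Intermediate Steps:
$U{\left(P \right)} = - 10 P$ ($U{\left(P \right)} = - 5 \cdot 2 P = - 10 P$)
$l{\left(J \right)} = -20$ ($l{\left(J \right)} = -24 + 4 \frac{J}{J} = -24 + 4 \cdot 1 = -24 + 4 = -20$)
$s = 1500$ ($s = 6 \cdot 5 \left(\left(-10\right) \left(-5\right)\right) = 30 \cdot 50 = 1500$)
$\left(l{\left(-7 \right)} - 61\right) s = \left(-20 - 61\right) 1500 = \left(-81\right) 1500 = -121500$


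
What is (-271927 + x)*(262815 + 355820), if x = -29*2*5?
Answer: -168402963795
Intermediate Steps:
x = -290 (x = -58*5 = -290)
(-271927 + x)*(262815 + 355820) = (-271927 - 290)*(262815 + 355820) = -272217*618635 = -168402963795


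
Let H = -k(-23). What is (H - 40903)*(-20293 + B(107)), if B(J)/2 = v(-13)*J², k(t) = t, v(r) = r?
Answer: 12998490960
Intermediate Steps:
B(J) = -26*J² (B(J) = 2*(-13*J²) = -26*J²)
H = 23 (H = -1*(-23) = 23)
(H - 40903)*(-20293 + B(107)) = (23 - 40903)*(-20293 - 26*107²) = -40880*(-20293 - 26*11449) = -40880*(-20293 - 297674) = -40880*(-317967) = 12998490960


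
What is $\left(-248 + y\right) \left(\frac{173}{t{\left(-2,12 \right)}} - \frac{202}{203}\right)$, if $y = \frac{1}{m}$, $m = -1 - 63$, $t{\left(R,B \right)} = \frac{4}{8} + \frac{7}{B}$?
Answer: $- \frac{255678621}{6496} \approx -39359.0$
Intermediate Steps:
$t{\left(R,B \right)} = \frac{1}{2} + \frac{7}{B}$ ($t{\left(R,B \right)} = 4 \cdot \frac{1}{8} + \frac{7}{B} = \frac{1}{2} + \frac{7}{B}$)
$m = -64$ ($m = -1 - 63 = -64$)
$y = - \frac{1}{64}$ ($y = \frac{1}{-64} = - \frac{1}{64} \approx -0.015625$)
$\left(-248 + y\right) \left(\frac{173}{t{\left(-2,12 \right)}} - \frac{202}{203}\right) = \left(-248 - \frac{1}{64}\right) \left(\frac{173}{\frac{1}{2} \cdot \frac{1}{12} \left(14 + 12\right)} - \frac{202}{203}\right) = - \frac{15873 \left(\frac{173}{\frac{1}{2} \cdot \frac{1}{12} \cdot 26} - \frac{202}{203}\right)}{64} = - \frac{15873 \left(\frac{173}{\frac{13}{12}} - \frac{202}{203}\right)}{64} = - \frac{15873 \left(173 \cdot \frac{12}{13} - \frac{202}{203}\right)}{64} = - \frac{15873 \left(\frac{2076}{13} - \frac{202}{203}\right)}{64} = \left(- \frac{15873}{64}\right) \frac{418802}{2639} = - \frac{255678621}{6496}$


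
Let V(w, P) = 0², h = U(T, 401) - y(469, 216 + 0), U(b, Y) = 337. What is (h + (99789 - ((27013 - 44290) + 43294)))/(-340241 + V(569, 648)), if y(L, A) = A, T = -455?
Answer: -73893/340241 ≈ -0.21718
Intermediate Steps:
h = 121 (h = 337 - (216 + 0) = 337 - 1*216 = 337 - 216 = 121)
V(w, P) = 0
(h + (99789 - ((27013 - 44290) + 43294)))/(-340241 + V(569, 648)) = (121 + (99789 - ((27013 - 44290) + 43294)))/(-340241 + 0) = (121 + (99789 - (-17277 + 43294)))/(-340241) = (121 + (99789 - 1*26017))*(-1/340241) = (121 + (99789 - 26017))*(-1/340241) = (121 + 73772)*(-1/340241) = 73893*(-1/340241) = -73893/340241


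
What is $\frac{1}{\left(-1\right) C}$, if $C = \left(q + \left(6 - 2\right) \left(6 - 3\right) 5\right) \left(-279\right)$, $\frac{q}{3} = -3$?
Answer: $\frac{1}{14229} \approx 7.0279 \cdot 10^{-5}$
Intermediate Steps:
$q = -9$ ($q = 3 \left(-3\right) = -9$)
$C = -14229$ ($C = \left(-9 + \left(6 - 2\right) \left(6 - 3\right) 5\right) \left(-279\right) = \left(-9 + 4 \cdot 3 \cdot 5\right) \left(-279\right) = \left(-9 + 12 \cdot 5\right) \left(-279\right) = \left(-9 + 60\right) \left(-279\right) = 51 \left(-279\right) = -14229$)
$\frac{1}{\left(-1\right) C} = \frac{1}{\left(-1\right) \left(-14229\right)} = \frac{1}{14229}$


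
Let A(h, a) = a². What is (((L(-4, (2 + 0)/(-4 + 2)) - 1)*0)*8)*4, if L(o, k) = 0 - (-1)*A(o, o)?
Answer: 0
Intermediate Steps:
L(o, k) = o² (L(o, k) = 0 - (-1)*o² = 0 + o² = o²)
(((L(-4, (2 + 0)/(-4 + 2)) - 1)*0)*8)*4 = ((((-4)² - 1)*0)*8)*4 = (((16 - 1)*0)*8)*4 = ((15*0)*8)*4 = (0*8)*4 = 0*4 = 0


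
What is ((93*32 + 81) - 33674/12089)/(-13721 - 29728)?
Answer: -36922399/525254961 ≈ -0.070294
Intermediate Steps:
((93*32 + 81) - 33674/12089)/(-13721 - 29728) = ((2976 + 81) - 33674*1/12089)/(-43449) = (3057 - 33674/12089)*(-1/43449) = (36922399/12089)*(-1/43449) = -36922399/525254961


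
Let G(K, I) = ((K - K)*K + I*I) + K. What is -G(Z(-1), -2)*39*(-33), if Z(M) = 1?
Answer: 6435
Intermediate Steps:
G(K, I) = K + I**2 (G(K, I) = (0*K + I**2) + K = (0 + I**2) + K = I**2 + K = K + I**2)
-G(Z(-1), -2)*39*(-33) = -(1 + (-2)**2)*39*(-33) = -(1 + 4)*39*(-33) = -5*39*(-33) = -195*(-33) = -1*(-6435) = 6435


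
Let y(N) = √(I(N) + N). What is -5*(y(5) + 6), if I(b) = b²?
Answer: -30 - 5*√30 ≈ -57.386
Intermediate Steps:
y(N) = √(N + N²) (y(N) = √(N² + N) = √(N + N²))
-5*(y(5) + 6) = -5*(√(5*(1 + 5)) + 6) = -5*(√(5*6) + 6) = -5*(√30 + 6) = -5*(6 + √30) = -30 - 5*√30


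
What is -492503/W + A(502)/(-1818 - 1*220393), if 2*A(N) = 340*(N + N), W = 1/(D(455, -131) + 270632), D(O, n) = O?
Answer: -29667648544033251/222211 ≈ -1.3351e+11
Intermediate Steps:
W = 1/271087 (W = 1/(455 + 270632) = 1/271087 ≈ 3.6889e-6)
A(N) = 340*N (A(N) = (340*(N + N))/2 = (340*(2*N))/2 = (680*N)/2 = 340*N)
-492503/W + A(502)/(-1818 - 1*220393) = -492503/1/271087 + (340*502)/(-1818 - 1*220393) = -492503*271087 + 170680/(-1818 - 220393) = -133511160761 + 170680/(-222211) = -133511160761 + 170680*(-1/222211) = -133511160761 - 170680/222211 = -29667648544033251/222211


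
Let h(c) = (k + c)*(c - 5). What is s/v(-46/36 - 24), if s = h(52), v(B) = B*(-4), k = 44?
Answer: 20304/455 ≈ 44.624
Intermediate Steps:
v(B) = -4*B
h(c) = (-5 + c)*(44 + c) (h(c) = (44 + c)*(c - 5) = (44 + c)*(-5 + c) = (-5 + c)*(44 + c))
s = 4512 (s = -220 + 52**2 + 39*52 = -220 + 2704 + 2028 = 4512)
s/v(-46/36 - 24) = 4512/((-4*(-46/36 - 24))) = 4512/((-4*(-46*1/36 - 24))) = 4512/((-4*(-23/18 - 24))) = 4512/((-4*(-455/18))) = 4512/(910/9) = 4512*(9/910) = 20304/455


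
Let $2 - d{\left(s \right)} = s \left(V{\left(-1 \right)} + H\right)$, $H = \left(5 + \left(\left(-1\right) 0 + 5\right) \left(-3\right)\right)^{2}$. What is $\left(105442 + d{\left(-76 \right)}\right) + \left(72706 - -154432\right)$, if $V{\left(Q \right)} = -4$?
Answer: $339878$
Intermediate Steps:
$H = 100$ ($H = \left(5 + \left(0 + 5\right) \left(-3\right)\right)^{2} = \left(5 + 5 \left(-3\right)\right)^{2} = \left(5 - 15\right)^{2} = \left(-10\right)^{2} = 100$)
$d{\left(s \right)} = 2 - 96 s$ ($d{\left(s \right)} = 2 - s \left(-4 + 100\right) = 2 - s 96 = 2 - 96 s$)
$\left(105442 + d{\left(-76 \right)}\right) + \left(72706 - -154432\right) = \left(105442 + \left(2 - -7296\right)\right) + \left(72706 - -154432\right) = \left(105442 + \left(2 + 7296\right)\right) + \left(72706 + 154432\right) = \left(105442 + 7298\right) + 227138 = 112740 + 227138 = 339878$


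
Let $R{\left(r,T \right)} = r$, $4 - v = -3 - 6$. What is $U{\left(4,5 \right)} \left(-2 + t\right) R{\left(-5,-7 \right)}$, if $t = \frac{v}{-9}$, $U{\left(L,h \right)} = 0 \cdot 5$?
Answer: $0$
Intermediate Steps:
$v = 13$ ($v = 4 - \left(-3 - 6\right) = 4 - -9 = 4 + 9 = 13$)
$U{\left(L,h \right)} = 0$
$t = - \frac{13}{9}$ ($t = \frac{13}{-9} = 13 \left(- \frac{1}{9}\right) = - \frac{13}{9} \approx -1.4444$)
$U{\left(4,5 \right)} \left(-2 + t\right) R{\left(-5,-7 \right)} = 0 \left(-2 - \frac{13}{9}\right) \left(-5\right) = 0 \left(- \frac{31}{9}\right) \left(-5\right) = 0 \left(-5\right) = 0$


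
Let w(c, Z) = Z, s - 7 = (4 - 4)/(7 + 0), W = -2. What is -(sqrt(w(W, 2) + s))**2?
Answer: -9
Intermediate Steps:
s = 7 (s = 7 + (4 - 4)/(7 + 0) = 7 + 0/7 = 7 + 0*(1/7) = 7 + 0 = 7)
-(sqrt(w(W, 2) + s))**2 = -(sqrt(2 + 7))**2 = -(sqrt(9))**2 = -1*3**2 = -1*9 = -9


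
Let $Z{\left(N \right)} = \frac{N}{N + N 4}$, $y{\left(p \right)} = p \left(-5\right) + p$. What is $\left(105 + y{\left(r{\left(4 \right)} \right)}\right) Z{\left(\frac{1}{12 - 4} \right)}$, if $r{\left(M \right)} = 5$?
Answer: $17$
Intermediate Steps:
$y{\left(p \right)} = - 4 p$ ($y{\left(p \right)} = - 5 p + p = - 4 p$)
$Z{\left(N \right)} = \frac{1}{5}$ ($Z{\left(N \right)} = \frac{N}{N + 4 N} = \frac{N}{5 N} = N \frac{1}{5 N} = \frac{1}{5}$)
$\left(105 + y{\left(r{\left(4 \right)} \right)}\right) Z{\left(\frac{1}{12 - 4} \right)} = \left(105 - 20\right) \frac{1}{5} = 85 \cdot \frac{1}{5} = 17$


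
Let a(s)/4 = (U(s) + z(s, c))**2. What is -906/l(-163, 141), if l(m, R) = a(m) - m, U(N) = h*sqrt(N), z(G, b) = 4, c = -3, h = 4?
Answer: 906*I/(128*sqrt(163) + 10205*I) ≈ 0.08656 + 0.013861*I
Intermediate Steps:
U(N) = 4*sqrt(N)
a(s) = 4*(4 + 4*sqrt(s))**2 (a(s) = 4*(4*sqrt(s) + 4)**2 = 4*(4 + 4*sqrt(s))**2)
l(m, R) = -m + 64*(1 + sqrt(m))**2 (l(m, R) = 64*(1 + sqrt(m))**2 - m = -m + 64*(1 + sqrt(m))**2)
-906/l(-163, 141) = -906/(-1*(-163) + 64*(1 + sqrt(-163))**2) = -906/(163 + 64*(1 + I*sqrt(163))**2)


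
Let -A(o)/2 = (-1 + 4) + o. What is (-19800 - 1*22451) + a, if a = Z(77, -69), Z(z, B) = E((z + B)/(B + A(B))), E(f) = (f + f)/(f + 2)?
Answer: -2830809/67 ≈ -42251.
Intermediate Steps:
A(o) = -6 - 2*o (A(o) = -2*((-1 + 4) + o) = -2*(3 + o) = -6 - 2*o)
E(f) = 2*f/(2 + f) (E(f) = (2*f)/(2 + f) = 2*f/(2 + f))
Z(z, B) = 2*(B + z)/((-6 - B)*(2 + (B + z)/(-6 - B))) (Z(z, B) = 2*((z + B)/(B + (-6 - 2*B)))/(2 + (z + B)/(B + (-6 - 2*B))) = 2*((B + z)/(-6 - B))/(2 + (B + z)/(-6 - B)) = 2*(B + z)/((-6 - B)*(2 + (B + z)/(-6 - B))))
a = 8/67 (a = 2*(-69 + 77)/(-12 + 77 - 1*(-69)) = 2*8/(-12 + 77 + 69) = 2*8/134 = 2*(1/134)*8 = 8/67 ≈ 0.11940)
(-19800 - 1*22451) + a = (-19800 - 1*22451) + 8/67 = (-19800 - 22451) + 8/67 = -42251 + 8/67 = -2830809/67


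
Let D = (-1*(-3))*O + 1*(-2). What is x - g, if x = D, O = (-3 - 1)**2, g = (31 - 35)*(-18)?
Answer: -26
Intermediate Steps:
g = 72 (g = -4*(-18) = 72)
O = 16 (O = (-4)**2 = 16)
D = 46 (D = -1*(-3)*16 + 1*(-2) = 3*16 - 2 = 48 - 2 = 46)
x = 46
x - g = 46 - 1*72 = 46 - 72 = -26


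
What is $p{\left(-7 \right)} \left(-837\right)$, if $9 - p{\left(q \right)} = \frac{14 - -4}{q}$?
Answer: $- \frac{67797}{7} \approx -9685.3$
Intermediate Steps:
$p{\left(q \right)} = 9 - \frac{18}{q}$ ($p{\left(q \right)} = 9 - \frac{14 - -4}{q} = 9 - \frac{14 + 4}{q} = 9 - \frac{18}{q}$)
$p{\left(-7 \right)} \left(-837\right) = \left(9 - \frac{18}{-7}\right) \left(-837\right) = \left(9 - - \frac{18}{7}\right) \left(-837\right) = \left(9 + \frac{18}{7}\right) \left(-837\right) = \frac{81}{7} \left(-837\right) = - \frac{67797}{7}$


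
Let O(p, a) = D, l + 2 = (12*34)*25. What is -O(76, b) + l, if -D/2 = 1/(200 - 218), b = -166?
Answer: 91781/9 ≈ 10198.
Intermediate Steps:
l = 10198 (l = -2 + (12*34)*25 = -2 + 408*25 = -2 + 10200 = 10198)
D = ⅑ (D = -2/(200 - 218) = -2/(-18) = -2*(-1/18) = ⅑ ≈ 0.11111)
O(p, a) = ⅑
-O(76, b) + l = -1*⅑ + 10198 = -⅑ + 10198 = 91781/9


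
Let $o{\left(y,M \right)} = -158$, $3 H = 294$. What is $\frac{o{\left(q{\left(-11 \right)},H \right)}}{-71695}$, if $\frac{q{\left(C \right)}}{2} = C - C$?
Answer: $\frac{158}{71695} \approx 0.0022038$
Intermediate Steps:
$q{\left(C \right)} = 0$ ($q{\left(C \right)} = 2 \left(C - C\right) = 2 \cdot 0 = 0$)
$H = 98$ ($H = \frac{1}{3} \cdot 294 = 98$)
$\frac{o{\left(q{\left(-11 \right)},H \right)}}{-71695} = - \frac{158}{-71695} = \left(-158\right) \left(- \frac{1}{71695}\right) = \frac{158}{71695}$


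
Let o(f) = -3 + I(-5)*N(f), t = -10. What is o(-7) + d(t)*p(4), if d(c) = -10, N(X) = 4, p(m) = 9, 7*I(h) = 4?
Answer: -635/7 ≈ -90.714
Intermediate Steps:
I(h) = 4/7 (I(h) = (1/7)*4 = 4/7)
o(f) = -5/7 (o(f) = -3 + (4/7)*4 = -3 + 16/7 = -5/7)
o(-7) + d(t)*p(4) = -5/7 - 10*9 = -5/7 - 90 = -635/7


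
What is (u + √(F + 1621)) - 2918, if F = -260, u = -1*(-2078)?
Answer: -840 + √1361 ≈ -803.11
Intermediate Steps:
u = 2078
(u + √(F + 1621)) - 2918 = (2078 + √(-260 + 1621)) - 2918 = (2078 + √1361) - 2918 = -840 + √1361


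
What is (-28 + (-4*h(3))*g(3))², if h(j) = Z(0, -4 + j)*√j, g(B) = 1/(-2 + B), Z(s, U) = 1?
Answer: 832 + 224*√3 ≈ 1220.0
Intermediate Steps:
h(j) = √j (h(j) = 1*√j = √j)
(-28 + (-4*h(3))*g(3))² = (-28 + (-4*√3)/(-2 + 3))² = (-28 - 4*√3/1)² = (-28 - 4*√3*1)² = (-28 - 4*√3)²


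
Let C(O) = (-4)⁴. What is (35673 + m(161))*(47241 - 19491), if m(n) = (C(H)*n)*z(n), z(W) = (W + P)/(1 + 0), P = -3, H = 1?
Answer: 181701477750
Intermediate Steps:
z(W) = -3 + W (z(W) = (W - 3)/(1 + 0) = (-3 + W)/1 = (-3 + W)*1 = -3 + W)
C(O) = 256
m(n) = 256*n*(-3 + n) (m(n) = (256*n)*(-3 + n) = 256*n*(-3 + n))
(35673 + m(161))*(47241 - 19491) = (35673 + 256*161*(-3 + 161))*(47241 - 19491) = (35673 + 256*161*158)*27750 = (35673 + 6512128)*27750 = 6547801*27750 = 181701477750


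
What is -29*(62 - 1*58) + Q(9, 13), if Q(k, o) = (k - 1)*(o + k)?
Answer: 60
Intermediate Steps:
Q(k, o) = (-1 + k)*(k + o)
-29*(62 - 1*58) + Q(9, 13) = -29*(62 - 1*58) + (9² - 1*9 - 1*13 + 9*13) = -29*(62 - 58) + (81 - 9 - 13 + 117) = -29*4 + 176 = -116 + 176 = 60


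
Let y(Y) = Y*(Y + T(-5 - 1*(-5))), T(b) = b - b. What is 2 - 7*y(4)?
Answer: -110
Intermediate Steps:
T(b) = 0
y(Y) = Y² (y(Y) = Y*(Y + 0) = Y*Y = Y²)
2 - 7*y(4) = 2 - 7*4² = 2 - 7*16 = 2 - 112 = -110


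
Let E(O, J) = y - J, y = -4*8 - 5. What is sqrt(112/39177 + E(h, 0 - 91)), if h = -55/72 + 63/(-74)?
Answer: sqrt(9209511510)/13059 ≈ 7.3487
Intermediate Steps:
h = -4303/2664 (h = -55*1/72 + 63*(-1/74) = -55/72 - 63/74 = -4303/2664 ≈ -1.6152)
y = -37 (y = -32 - 5 = -37)
E(O, J) = -37 - J
sqrt(112/39177 + E(h, 0 - 91)) = sqrt(112/39177 + (-37 - (0 - 91))) = sqrt(112*(1/39177) + (-37 - 1*(-91))) = sqrt(112/39177 + (-37 + 91)) = sqrt(112/39177 + 54) = sqrt(2115670/39177) = sqrt(9209511510)/13059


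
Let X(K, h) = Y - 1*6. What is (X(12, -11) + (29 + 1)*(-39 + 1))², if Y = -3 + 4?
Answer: 1311025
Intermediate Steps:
Y = 1
X(K, h) = -5 (X(K, h) = 1 - 1*6 = 1 - 6 = -5)
(X(12, -11) + (29 + 1)*(-39 + 1))² = (-5 + (29 + 1)*(-39 + 1))² = (-5 + 30*(-38))² = (-5 - 1140)² = (-1145)² = 1311025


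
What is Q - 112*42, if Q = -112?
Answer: -4816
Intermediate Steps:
Q - 112*42 = -112 - 112*42 = -112 - 4704 = -4816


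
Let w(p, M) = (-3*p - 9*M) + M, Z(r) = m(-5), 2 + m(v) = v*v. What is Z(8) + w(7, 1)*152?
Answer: -4385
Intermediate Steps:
m(v) = -2 + v**2 (m(v) = -2 + v*v = -2 + v**2)
Z(r) = 23 (Z(r) = -2 + (-5)**2 = -2 + 25 = 23)
w(p, M) = -8*M - 3*p (w(p, M) = (-9*M - 3*p) + M = -8*M - 3*p)
Z(8) + w(7, 1)*152 = 23 + (-8*1 - 3*7)*152 = 23 + (-8 - 21)*152 = 23 - 29*152 = 23 - 4408 = -4385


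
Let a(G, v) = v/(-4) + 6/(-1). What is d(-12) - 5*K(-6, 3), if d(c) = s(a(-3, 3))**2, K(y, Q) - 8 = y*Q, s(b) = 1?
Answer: 51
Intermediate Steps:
a(G, v) = -6 - v/4 (a(G, v) = v*(-1/4) + 6*(-1) = -v/4 - 6 = -6 - v/4)
K(y, Q) = 8 + Q*y (K(y, Q) = 8 + y*Q = 8 + Q*y)
d(c) = 1 (d(c) = 1**2 = 1)
d(-12) - 5*K(-6, 3) = 1 - 5*(8 + 3*(-6)) = 1 - 5*(8 - 18) = 1 - 5*(-10) = 1 + 50 = 51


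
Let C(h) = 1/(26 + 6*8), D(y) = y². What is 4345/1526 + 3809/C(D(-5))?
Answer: 430131861/1526 ≈ 2.8187e+5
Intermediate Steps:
C(h) = 1/74 (C(h) = 1/(26 + 48) = 1/74)
4345/1526 + 3809/C(D(-5)) = 4345/1526 + 3809/(1/74) = 4345*(1/1526) + 3809*74 = 4345/1526 + 281866 = 430131861/1526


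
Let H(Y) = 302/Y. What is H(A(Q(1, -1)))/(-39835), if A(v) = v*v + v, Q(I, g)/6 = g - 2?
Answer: -151/6094755 ≈ -2.4775e-5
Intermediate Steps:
Q(I, g) = -12 + 6*g (Q(I, g) = 6*(g - 2) = 6*(-2 + g) = -12 + 6*g)
A(v) = v + v² (A(v) = v² + v = v + v²)
H(A(Q(1, -1)))/(-39835) = (302/(((-12 + 6*(-1))*(1 + (-12 + 6*(-1))))))/(-39835) = (302/(((-12 - 6)*(1 + (-12 - 6)))))*(-1/39835) = (302/((-18*(1 - 18))))*(-1/39835) = (302/((-18*(-17))))*(-1/39835) = (302/306)*(-1/39835) = (302*(1/306))*(-1/39835) = (151/153)*(-1/39835) = -151/6094755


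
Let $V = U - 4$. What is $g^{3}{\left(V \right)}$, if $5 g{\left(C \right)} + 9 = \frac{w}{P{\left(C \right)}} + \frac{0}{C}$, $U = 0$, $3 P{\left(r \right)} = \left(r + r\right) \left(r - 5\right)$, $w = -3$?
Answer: $- \frac{389017}{64000} \approx -6.0784$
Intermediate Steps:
$P{\left(r \right)} = \frac{2 r \left(-5 + r\right)}{3}$ ($P{\left(r \right)} = \frac{\left(r + r\right) \left(r - 5\right)}{3} = \frac{2 r \left(-5 + r\right)}{3}$)
$V = -4$ ($V = 0 - 4 = -4$)
$g{\left(C \right)} = - \frac{9}{5} - \frac{9}{10 C \left(-5 + C\right)}$ ($g{\left(C \right)} = - \frac{9}{5} + \frac{- \frac{3}{\frac{2}{3} C \left(-5 + C\right)} + \frac{0}{C}}{5} = - \frac{9}{5} + \frac{- 3 \frac{3}{2 C \left(-5 + C\right)} + 0}{5} = - \frac{9}{5} + \frac{- \frac{9}{2 C \left(-5 + C\right)} + 0}{5} = - \frac{9}{5} + \frac{\left(- \frac{9}{2}\right) \frac{1}{C} \frac{1}{-5 + C}}{5} = - \frac{9}{5} - \frac{9}{10 C \left(-5 + C\right)}$)
$g^{3}{\left(V \right)} = \left(\frac{9 \left(-1 - - 8 \left(-5 - 4\right)\right)}{10 \left(-4\right) \left(-5 - 4\right)}\right)^{3} = \left(\frac{9}{10} \left(- \frac{1}{4}\right) \frac{1}{-9} \left(-1 - \left(-8\right) \left(-9\right)\right)\right)^{3} = \left(\frac{9}{10} \left(- \frac{1}{4}\right) \left(- \frac{1}{9}\right) \left(-1 - 72\right)\right)^{3} = \left(\frac{9}{10} \left(- \frac{1}{4}\right) \left(- \frac{1}{9}\right) \left(-73\right)\right)^{3} = \left(- \frac{73}{40}\right)^{3} = - \frac{389017}{64000}$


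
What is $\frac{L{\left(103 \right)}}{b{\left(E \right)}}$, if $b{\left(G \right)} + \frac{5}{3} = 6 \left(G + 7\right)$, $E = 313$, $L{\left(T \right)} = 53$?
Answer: $\frac{159}{5755} \approx 0.027628$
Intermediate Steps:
$b{\left(G \right)} = \frac{121}{3} + 6 G$ ($b{\left(G \right)} = - \frac{5}{3} + 6 \left(G + 7\right) = - \frac{5}{3} + 6 \left(7 + G\right) = - \frac{5}{3} + \left(42 + 6 G\right) = \frac{121}{3} + 6 G$)
$\frac{L{\left(103 \right)}}{b{\left(E \right)}} = \frac{53}{\frac{121}{3} + 6 \cdot 313} = \frac{53}{\frac{121}{3} + 1878} = \frac{53}{\frac{5755}{3}} = 53 \cdot \frac{3}{5755} = \frac{159}{5755}$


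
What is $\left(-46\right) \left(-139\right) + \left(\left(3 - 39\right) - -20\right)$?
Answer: $6378$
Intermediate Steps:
$\left(-46\right) \left(-139\right) + \left(\left(3 - 39\right) - -20\right) = 6394 + \left(-36 + 20\right) = 6394 - 16 = 6378$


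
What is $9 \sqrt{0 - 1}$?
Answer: $9 i \approx 9.0 i$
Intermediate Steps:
$9 \sqrt{0 - 1} = 9 \sqrt{-1} = 9 i$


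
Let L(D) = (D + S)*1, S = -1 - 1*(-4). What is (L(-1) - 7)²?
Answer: 25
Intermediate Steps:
S = 3 (S = -1 + 4 = 3)
L(D) = 3 + D (L(D) = (D + 3)*1 = (3 + D)*1 = 3 + D)
(L(-1) - 7)² = ((3 - 1) - 7)² = (2 - 7)² = (-5)² = 25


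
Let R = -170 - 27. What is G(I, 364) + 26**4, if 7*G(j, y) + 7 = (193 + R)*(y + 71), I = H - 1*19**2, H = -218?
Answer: 3197085/7 ≈ 4.5673e+5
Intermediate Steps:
R = -197
I = -579 (I = -218 - 1*19**2 = -218 - 1*361 = -218 - 361 = -579)
G(j, y) = -291/7 - 4*y/7 (G(j, y) = -1 + ((193 - 197)*(y + 71))/7 = -1 + (-4*(71 + y))/7 = -1 + (-284 - 4*y)/7 = -1 + (-284/7 - 4*y/7) = -291/7 - 4*y/7)
G(I, 364) + 26**4 = (-291/7 - 4/7*364) + 26**4 = (-291/7 - 208) + 456976 = -1747/7 + 456976 = 3197085/7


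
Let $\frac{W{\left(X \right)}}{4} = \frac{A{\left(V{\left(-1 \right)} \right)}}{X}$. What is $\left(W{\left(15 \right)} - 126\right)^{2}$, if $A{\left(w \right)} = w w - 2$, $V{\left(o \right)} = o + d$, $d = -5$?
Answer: $\frac{3076516}{225} \approx 13673.0$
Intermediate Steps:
$V{\left(o \right)} = -5 + o$ ($V{\left(o \right)} = o - 5 = -5 + o$)
$A{\left(w \right)} = -2 + w^{2}$ ($A{\left(w \right)} = w^{2} - 2 = -2 + w^{2}$)
$W{\left(X \right)} = \frac{136}{X}$ ($W{\left(X \right)} = 4 \frac{-2 + \left(-5 - 1\right)^{2}}{X} = 4 \frac{-2 + \left(-6\right)^{2}}{X} = 4 \frac{-2 + 36}{X} = 4 \frac{34}{X} = \frac{136}{X}$)
$\left(W{\left(15 \right)} - 126\right)^{2} = \left(\frac{136}{15} - 126\right)^{2} = \left(- \frac{1754}{15}\right)^{2} = \frac{3076516}{225}$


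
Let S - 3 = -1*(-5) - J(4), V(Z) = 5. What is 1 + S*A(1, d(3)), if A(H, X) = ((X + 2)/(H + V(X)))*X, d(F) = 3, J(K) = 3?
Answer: 27/2 ≈ 13.500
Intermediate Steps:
A(H, X) = X*(2 + X)/(5 + H) (A(H, X) = ((X + 2)/(H + 5))*X = ((2 + X)/(5 + H))*X = X*(2 + X)/(5 + H))
S = 5 (S = 3 + (-1*(-5) - 1*3) = 3 + (5 - 3) = 3 + 2 = 5)
1 + S*A(1, d(3)) = 1 + 5*(3*(2 + 3)/(5 + 1)) = 1 + 5*(3*5/6) = 1 + 5*(3*(1/6)*5) = 1 + 5*(5/2) = 1 + 25/2 = 27/2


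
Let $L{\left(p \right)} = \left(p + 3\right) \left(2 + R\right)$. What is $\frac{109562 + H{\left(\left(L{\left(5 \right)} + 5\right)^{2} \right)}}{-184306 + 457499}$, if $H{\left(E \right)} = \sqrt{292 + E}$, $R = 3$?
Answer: $\frac{109562}{273193} + \frac{\sqrt{2317}}{273193} \approx 0.40122$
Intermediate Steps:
$L{\left(p \right)} = 15 + 5 p$ ($L{\left(p \right)} = \left(p + 3\right) \left(2 + 3\right) = \left(3 + p\right) 5 = 15 + 5 p$)
$\frac{109562 + H{\left(\left(L{\left(5 \right)} + 5\right)^{2} \right)}}{-184306 + 457499} = \frac{109562 + \sqrt{292 + \left(\left(15 + 5 \cdot 5\right) + 5\right)^{2}}}{-184306 + 457499} = \frac{109562 + \sqrt{292 + \left(\left(15 + 25\right) + 5\right)^{2}}}{273193} = \left(109562 + \sqrt{292 + \left(40 + 5\right)^{2}}\right) \frac{1}{273193} = \left(109562 + \sqrt{292 + 45^{2}}\right) \frac{1}{273193} = \left(109562 + \sqrt{292 + 2025}\right) \frac{1}{273193} = \left(109562 + \sqrt{2317}\right) \frac{1}{273193} = \frac{109562}{273193} + \frac{\sqrt{2317}}{273193}$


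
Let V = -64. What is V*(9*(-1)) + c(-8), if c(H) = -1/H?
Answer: 4609/8 ≈ 576.13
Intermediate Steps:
V*(9*(-1)) + c(-8) = -576*(-1) - 1/(-8) = -64*(-9) - 1*(-1/8) = 576 + 1/8 = 4609/8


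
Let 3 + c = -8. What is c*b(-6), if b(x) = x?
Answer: 66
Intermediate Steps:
c = -11 (c = -3 - 8 = -11)
c*b(-6) = -11*(-6) = 66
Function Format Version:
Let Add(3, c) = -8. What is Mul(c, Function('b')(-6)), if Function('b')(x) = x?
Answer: 66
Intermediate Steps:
c = -11 (c = Add(-3, -8) = -11)
Mul(c, Function('b')(-6)) = Mul(-11, -6) = 66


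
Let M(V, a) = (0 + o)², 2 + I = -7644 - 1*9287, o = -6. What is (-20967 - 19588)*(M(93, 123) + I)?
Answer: 685257835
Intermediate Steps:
I = -16933 (I = -2 + (-7644 - 1*9287) = -2 + (-7644 - 9287) = -2 - 16931 = -16933)
M(V, a) = 36 (M(V, a) = (0 - 6)² = (-6)² = 36)
(-20967 - 19588)*(M(93, 123) + I) = (-20967 - 19588)*(36 - 16933) = -40555*(-16897) = 685257835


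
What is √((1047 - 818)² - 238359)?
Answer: I*√185918 ≈ 431.18*I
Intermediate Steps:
√((1047 - 818)² - 238359) = √(229² - 238359) = √(52441 - 238359) = √(-185918) = I*√185918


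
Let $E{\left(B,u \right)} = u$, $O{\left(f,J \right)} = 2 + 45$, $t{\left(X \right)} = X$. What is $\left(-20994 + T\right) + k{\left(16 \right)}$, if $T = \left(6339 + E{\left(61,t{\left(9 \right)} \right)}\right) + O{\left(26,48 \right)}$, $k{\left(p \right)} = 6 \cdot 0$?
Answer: $-14599$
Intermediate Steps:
$O{\left(f,J \right)} = 47$
$k{\left(p \right)} = 0$
$T = 6395$ ($T = \left(6339 + 9\right) + 47 = 6348 + 47 = 6395$)
$\left(-20994 + T\right) + k{\left(16 \right)} = \left(-20994 + 6395\right) + 0 = -14599 + 0 = -14599$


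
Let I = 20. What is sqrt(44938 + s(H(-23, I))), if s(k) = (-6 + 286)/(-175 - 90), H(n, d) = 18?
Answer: sqrt(126227874)/53 ≈ 211.98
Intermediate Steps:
s(k) = -56/53 (s(k) = 280/(-265) = 280*(-1/265) = -56/53)
sqrt(44938 + s(H(-23, I))) = sqrt(44938 - 56/53) = sqrt(2381658/53) = sqrt(126227874)/53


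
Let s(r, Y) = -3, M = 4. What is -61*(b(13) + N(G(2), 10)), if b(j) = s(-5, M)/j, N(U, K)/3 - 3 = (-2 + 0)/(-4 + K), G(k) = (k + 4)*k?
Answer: -6161/13 ≈ -473.92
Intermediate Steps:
G(k) = k*(4 + k) (G(k) = (4 + k)*k = k*(4 + k))
N(U, K) = 9 - 6/(-4 + K) (N(U, K) = 9 + 3*((-2 + 0)/(-4 + K)) = 9 + 3*(-2/(-4 + K)) = 9 - 6/(-4 + K))
b(j) = -3/j
-61*(b(13) + N(G(2), 10)) = -61*(-3/13 + 3*(-14 + 3*10)/(-4 + 10)) = -61*(-3*1/13 + 3*(-14 + 30)/6) = -61*(-3/13 + 3*(⅙)*16) = -61*(-3/13 + 8) = -61*101/13 = -6161/13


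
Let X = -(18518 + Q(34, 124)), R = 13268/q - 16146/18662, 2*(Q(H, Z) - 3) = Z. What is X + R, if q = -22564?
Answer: -978214456413/52636171 ≈ -18584.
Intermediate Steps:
Q(H, Z) = 3 + Z/2
R = -76490720/52636171 (R = 13268/(-22564) - 16146/18662 = 13268*(-1/22564) - 16146*1/18662 = -3317/5641 - 8073/9331 = -76490720/52636171 ≈ -1.4532)
X = -18583 (X = -(18518 + (3 + (½)*124)) = -(18518 + (3 + 62)) = -(18518 + 65) = -1*18583 = -18583)
X + R = -18583 - 76490720/52636171 = -978214456413/52636171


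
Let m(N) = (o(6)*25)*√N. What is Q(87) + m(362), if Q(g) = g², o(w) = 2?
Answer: 7569 + 50*√362 ≈ 8520.3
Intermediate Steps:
m(N) = 50*√N (m(N) = (2*25)*√N = 50*√N)
Q(87) + m(362) = 87² + 50*√362 = 7569 + 50*√362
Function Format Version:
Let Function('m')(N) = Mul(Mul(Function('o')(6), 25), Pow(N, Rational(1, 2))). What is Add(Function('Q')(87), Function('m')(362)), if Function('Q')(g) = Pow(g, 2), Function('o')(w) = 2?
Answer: Add(7569, Mul(50, Pow(362, Rational(1, 2)))) ≈ 8520.3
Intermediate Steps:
Function('m')(N) = Mul(50, Pow(N, Rational(1, 2))) (Function('m')(N) = Mul(Mul(2, 25), Pow(N, Rational(1, 2))) = Mul(50, Pow(N, Rational(1, 2))))
Add(Function('Q')(87), Function('m')(362)) = Add(Pow(87, 2), Mul(50, Pow(362, Rational(1, 2)))) = Add(7569, Mul(50, Pow(362, Rational(1, 2))))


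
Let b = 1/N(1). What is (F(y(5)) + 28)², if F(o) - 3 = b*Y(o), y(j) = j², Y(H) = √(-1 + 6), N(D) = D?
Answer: (31 + √5)² ≈ 1104.6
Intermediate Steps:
Y(H) = √5
b = 1 (b = 1/1 = 1)
F(o) = 3 + √5 (F(o) = 3 + 1*√5 = 3 + √5)
(F(y(5)) + 28)² = ((3 + √5) + 28)² = (31 + √5)²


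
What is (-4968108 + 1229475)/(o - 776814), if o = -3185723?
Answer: 3738633/3962537 ≈ 0.94349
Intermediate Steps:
(-4968108 + 1229475)/(o - 776814) = (-4968108 + 1229475)/(-3185723 - 776814) = -3738633/(-3962537) = -3738633*(-1/3962537) = 3738633/3962537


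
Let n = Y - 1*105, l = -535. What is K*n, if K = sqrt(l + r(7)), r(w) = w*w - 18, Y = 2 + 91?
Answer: -72*I*sqrt(14) ≈ -269.4*I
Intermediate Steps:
Y = 93
r(w) = -18 + w**2 (r(w) = w**2 - 18 = -18 + w**2)
K = 6*I*sqrt(14) (K = sqrt(-535 + (-18 + 7**2)) = sqrt(-535 + (-18 + 49)) = sqrt(-535 + 31) = sqrt(-504) = 6*I*sqrt(14) ≈ 22.45*I)
n = -12 (n = 93 - 1*105 = 93 - 105 = -12)
K*n = (6*I*sqrt(14))*(-12) = -72*I*sqrt(14)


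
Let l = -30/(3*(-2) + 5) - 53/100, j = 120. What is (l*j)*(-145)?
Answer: -512778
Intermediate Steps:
l = 2947/100 (l = -30/(-6 + 5) - 53*1/100 = -30/(-1) - 53/100 = -30*(-1) - 53/100 = 30 - 53/100 = 2947/100 ≈ 29.470)
(l*j)*(-145) = ((2947/100)*120)*(-145) = (17682/5)*(-145) = -512778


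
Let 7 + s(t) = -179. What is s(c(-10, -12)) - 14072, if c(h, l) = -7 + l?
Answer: -14258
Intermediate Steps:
s(t) = -186 (s(t) = -7 - 179 = -186)
s(c(-10, -12)) - 14072 = -186 - 14072 = -14258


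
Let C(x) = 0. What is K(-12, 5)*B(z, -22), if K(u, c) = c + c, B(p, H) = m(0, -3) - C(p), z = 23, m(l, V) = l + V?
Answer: -30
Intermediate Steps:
m(l, V) = V + l
B(p, H) = -3 (B(p, H) = (-3 + 0) - 1*0 = -3 + 0 = -3)
K(u, c) = 2*c
K(-12, 5)*B(z, -22) = (2*5)*(-3) = 10*(-3) = -30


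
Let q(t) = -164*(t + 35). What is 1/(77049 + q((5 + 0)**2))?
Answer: 1/67209 ≈ 1.4879e-5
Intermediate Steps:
q(t) = -5740 - 164*t (q(t) = -164*(35 + t) = -5740 - 164*t)
1/(77049 + q((5 + 0)**2)) = 1/(77049 + (-5740 - 164*(5 + 0)**2)) = 1/(77049 + (-5740 - 164*5**2)) = 1/(77049 + (-5740 - 164*25)) = 1/(77049 + (-5740 - 4100)) = 1/(77049 - 9840) = 1/67209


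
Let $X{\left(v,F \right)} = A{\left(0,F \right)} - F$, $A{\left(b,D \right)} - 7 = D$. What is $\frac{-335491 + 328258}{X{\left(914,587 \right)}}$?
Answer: $- \frac{7233}{7} \approx -1033.3$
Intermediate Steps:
$A{\left(b,D \right)} = 7 + D$
$X{\left(v,F \right)} = 7$ ($X{\left(v,F \right)} = \left(7 + F\right) - F = 7$)
$\frac{-335491 + 328258}{X{\left(914,587 \right)}} = \frac{-335491 + 328258}{7} = \left(-7233\right) \frac{1}{7} = - \frac{7233}{7}$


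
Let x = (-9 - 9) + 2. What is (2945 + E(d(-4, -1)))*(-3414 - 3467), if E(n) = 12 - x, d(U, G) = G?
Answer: -20457213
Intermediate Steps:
x = -16 (x = -18 + 2 = -16)
E(n) = 28 (E(n) = 12 - 1*(-16) = 12 + 16 = 28)
(2945 + E(d(-4, -1)))*(-3414 - 3467) = (2945 + 28)*(-3414 - 3467) = 2973*(-6881) = -20457213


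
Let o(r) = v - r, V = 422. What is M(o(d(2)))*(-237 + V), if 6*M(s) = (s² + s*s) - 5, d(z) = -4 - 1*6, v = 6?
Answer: 31265/2 ≈ 15633.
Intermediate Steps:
d(z) = -10 (d(z) = -4 - 6 = -10)
o(r) = 6 - r
M(s) = -⅚ + s²/3 (M(s) = ((s² + s*s) - 5)/6 = ((s² + s²) - 5)/6 = (2*s² - 5)/6 = (-5 + 2*s²)/6 = -⅚ + s²/3)
M(o(d(2)))*(-237 + V) = (-⅚ + (6 - 1*(-10))²/3)*(-237 + 422) = (-⅚ + (6 + 10)²/3)*185 = (-⅚ + (⅓)*16²)*185 = (-⅚ + (⅓)*256)*185 = (-⅚ + 256/3)*185 = (169/2)*185 = 31265/2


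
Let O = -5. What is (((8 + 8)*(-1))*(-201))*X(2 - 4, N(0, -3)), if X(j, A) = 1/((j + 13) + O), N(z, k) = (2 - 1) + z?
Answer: 536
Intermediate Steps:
N(z, k) = 1 + z
X(j, A) = 1/(8 + j) (X(j, A) = 1/((j + 13) - 5) = 1/((13 + j) - 5) = 1/(8 + j))
(((8 + 8)*(-1))*(-201))*X(2 - 4, N(0, -3)) = (((8 + 8)*(-1))*(-201))/(8 + (2 - 4)) = ((16*(-1))*(-201))/(8 - 2) = -16*(-201)/6 = 3216*(⅙) = 536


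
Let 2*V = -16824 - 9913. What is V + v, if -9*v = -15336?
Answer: -23329/2 ≈ -11665.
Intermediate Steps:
v = 1704 (v = -⅑*(-15336) = 1704)
V = -26737/2 (V = (-16824 - 9913)/2 = (½)*(-26737) = -26737/2 ≈ -13369.)
V + v = -26737/2 + 1704 = -23329/2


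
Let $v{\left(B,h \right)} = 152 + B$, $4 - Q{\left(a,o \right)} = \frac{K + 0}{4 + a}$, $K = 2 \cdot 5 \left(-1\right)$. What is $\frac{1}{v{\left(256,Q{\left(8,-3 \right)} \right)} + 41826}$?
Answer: $\frac{1}{42234} \approx 2.3678 \cdot 10^{-5}$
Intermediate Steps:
$K = -10$ ($K = 10 \left(-1\right) = -10$)
$Q{\left(a,o \right)} = 4 + \frac{10}{4 + a}$ ($Q{\left(a,o \right)} = 4 - \frac{-10 + 0}{4 + a} = 4 - - \frac{10}{4 + a} = 4 + \frac{10}{4 + a}$)
$\frac{1}{v{\left(256,Q{\left(8,-3 \right)} \right)} + 41826} = \frac{1}{\left(152 + 256\right) + 41826} = \frac{1}{408 + 41826} = \frac{1}{42234}$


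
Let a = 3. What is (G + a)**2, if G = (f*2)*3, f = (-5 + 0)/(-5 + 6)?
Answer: 729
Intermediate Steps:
f = -5 (f = -5/1 = -5*1 = -5)
G = -30 (G = -5*2*3 = -10*3 = -30)
(G + a)**2 = (-30 + 3)**2 = (-27)**2 = 729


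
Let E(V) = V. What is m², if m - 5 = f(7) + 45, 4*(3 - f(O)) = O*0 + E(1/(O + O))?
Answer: 8803089/3136 ≈ 2807.1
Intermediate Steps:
f(O) = 3 - 1/(8*O) (f(O) = 3 - (O*0 + 1/(O + O))/4 = 3 - (0 + 1/(2*O))/4 = 3 - 1/(8*O))
m = 2967/56 (m = 5 + ((3 - ⅛/7) + 45) = 5 + ((3 - ⅛*⅐) + 45) = 5 + ((3 - 1/56) + 45) = 5 + (167/56 + 45) = 5 + 2687/56 = 2967/56 ≈ 52.982)
m² = (2967/56)² = 8803089/3136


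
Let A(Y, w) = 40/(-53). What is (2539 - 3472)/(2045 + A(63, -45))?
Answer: -16483/36115 ≈ -0.45640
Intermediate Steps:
A(Y, w) = -40/53 (A(Y, w) = 40*(-1/53) = -40/53)
(2539 - 3472)/(2045 + A(63, -45)) = (2539 - 3472)/(2045 - 40/53) = -933/108345/53 = -933*53/108345 = -16483/36115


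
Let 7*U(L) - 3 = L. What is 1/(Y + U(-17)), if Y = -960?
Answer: -1/962 ≈ -0.0010395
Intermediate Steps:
U(L) = 3/7 + L/7
1/(Y + U(-17)) = 1/(-960 + (3/7 + (1/7)*(-17))) = 1/(-960 + (3/7 - 17/7)) = 1/(-960 - 2) = 1/(-962) = -1/962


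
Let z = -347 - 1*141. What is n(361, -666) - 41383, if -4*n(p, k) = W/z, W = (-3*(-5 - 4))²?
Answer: -80778887/1952 ≈ -41383.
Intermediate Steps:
z = -488 (z = -347 - 141 = -488)
W = 729 (W = (-3*(-9))² = 27² = 729)
n(p, k) = 729/1952 (n(p, k) = -729/(4*(-488)) = -729*(-1)/(4*488) = -¼*(-729/488) = 729/1952)
n(361, -666) - 41383 = 729/1952 - 41383 = -80778887/1952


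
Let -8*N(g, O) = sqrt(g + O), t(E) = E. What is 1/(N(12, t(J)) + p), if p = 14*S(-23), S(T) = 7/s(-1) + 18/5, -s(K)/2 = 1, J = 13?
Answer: 40/31 ≈ 1.2903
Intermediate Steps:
s(K) = -2 (s(K) = -2*1 = -2)
N(g, O) = -sqrt(O + g)/8 (N(g, O) = -sqrt(g + O)/8 = -sqrt(O + g)/8)
S(T) = 1/10 (S(T) = 7/(-2) + 18/5 = 7*(-1/2) + 18*(1/5) = -7/2 + 18/5 = 1/10)
p = 7/5 (p = 14*(1/10) = 7/5 ≈ 1.4000)
1/(N(12, t(J)) + p) = 1/(-sqrt(13 + 12)/8 + 7/5) = 1/(-sqrt(25)/8 + 7/5) = 1/(-1/8*5 + 7/5) = 1/(-5/8 + 7/5) = 1/(31/40) = 40/31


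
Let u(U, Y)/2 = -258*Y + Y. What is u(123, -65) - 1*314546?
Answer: -281136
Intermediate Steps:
u(U, Y) = -514*Y (u(U, Y) = 2*(-258*Y + Y) = 2*(-257*Y) = -514*Y)
u(123, -65) - 1*314546 = -514*(-65) - 1*314546 = 33410 - 314546 = -281136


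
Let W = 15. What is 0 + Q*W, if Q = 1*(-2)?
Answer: -30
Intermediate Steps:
Q = -2
0 + Q*W = 0 - 2*15 = 0 - 30 = -30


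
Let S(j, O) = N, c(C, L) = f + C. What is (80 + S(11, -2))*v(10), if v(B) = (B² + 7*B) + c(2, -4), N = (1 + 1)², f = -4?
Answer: 14112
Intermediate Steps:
c(C, L) = -4 + C
N = 4 (N = 2² = 4)
v(B) = -2 + B² + 7*B (v(B) = (B² + 7*B) + (-4 + 2) = (B² + 7*B) - 2 = -2 + B² + 7*B)
S(j, O) = 4
(80 + S(11, -2))*v(10) = (80 + 4)*(-2 + 10² + 7*10) = 84*(-2 + 100 + 70) = 84*168 = 14112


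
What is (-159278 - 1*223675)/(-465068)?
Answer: 382953/465068 ≈ 0.82343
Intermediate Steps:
(-159278 - 1*223675)/(-465068) = (-159278 - 223675)*(-1/465068) = -382953*(-1/465068) = 382953/465068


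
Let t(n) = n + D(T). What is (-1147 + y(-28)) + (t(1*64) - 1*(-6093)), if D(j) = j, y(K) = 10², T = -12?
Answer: 5098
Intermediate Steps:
y(K) = 100
t(n) = -12 + n (t(n) = n - 12 = -12 + n)
(-1147 + y(-28)) + (t(1*64) - 1*(-6093)) = (-1147 + 100) + ((-12 + 1*64) - 1*(-6093)) = -1047 + ((-12 + 64) + 6093) = -1047 + (52 + 6093) = -1047 + 6145 = 5098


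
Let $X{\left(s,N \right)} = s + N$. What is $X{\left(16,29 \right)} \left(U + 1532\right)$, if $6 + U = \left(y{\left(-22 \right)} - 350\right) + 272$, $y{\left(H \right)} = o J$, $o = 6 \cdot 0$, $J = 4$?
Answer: $65160$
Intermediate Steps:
$o = 0$
$X{\left(s,N \right)} = N + s$
$y{\left(H \right)} = 0$ ($y{\left(H \right)} = 0 \cdot 4 = 0$)
$U = -84$ ($U = -6 + \left(\left(0 - 350\right) + 272\right) = -6 + \left(-350 + 272\right) = -6 - 78 = -84$)
$X{\left(16,29 \right)} \left(U + 1532\right) = \left(29 + 16\right) \left(-84 + 1532\right) = 45 \cdot 1448 = 65160$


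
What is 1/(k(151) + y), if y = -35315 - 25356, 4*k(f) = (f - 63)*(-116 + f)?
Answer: -1/59901 ≈ -1.6694e-5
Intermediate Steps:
k(f) = (-116 + f)*(-63 + f)/4 (k(f) = ((f - 63)*(-116 + f))/4 = ((-63 + f)*(-116 + f))/4 = ((-116 + f)*(-63 + f))/4 = (-116 + f)*(-63 + f)/4)
y = -60671
1/(k(151) + y) = 1/((1827 - 179/4*151 + (¼)*151²) - 60671) = 1/((1827 - 27029/4 + (¼)*22801) - 60671) = 1/((1827 - 27029/4 + 22801/4) - 60671) = 1/(770 - 60671) = 1/(-59901) = -1/59901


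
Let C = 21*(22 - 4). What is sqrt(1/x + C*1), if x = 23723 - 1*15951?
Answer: sqrt(5708178431)/3886 ≈ 19.442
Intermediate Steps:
C = 378 (C = 21*18 = 378)
x = 7772 (x = 23723 - 15951 = 7772)
sqrt(1/x + C*1) = sqrt(1/7772 + 378*1) = sqrt(1/7772 + 378) = sqrt(2937817/7772) = sqrt(5708178431)/3886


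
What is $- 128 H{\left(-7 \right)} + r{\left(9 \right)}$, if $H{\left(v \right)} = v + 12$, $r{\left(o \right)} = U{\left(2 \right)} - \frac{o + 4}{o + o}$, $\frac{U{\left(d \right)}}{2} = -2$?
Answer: $- \frac{11605}{18} \approx -644.72$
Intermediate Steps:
$U{\left(d \right)} = -4$ ($U{\left(d \right)} = 2 \left(-2\right) = -4$)
$r{\left(o \right)} = -4 - \frac{4 + o}{2 o}$ ($r{\left(o \right)} = -4 - \frac{o + 4}{o + o} = -4 - \frac{4 + o}{2 o}$)
$H{\left(v \right)} = 12 + v$
$- 128 H{\left(-7 \right)} + r{\left(9 \right)} = - 128 \left(12 - 7\right) - \left(\frac{9}{2} + \frac{2}{9}\right) = \left(-128\right) 5 - \frac{85}{18} = -640 - \frac{85}{18} = - \frac{11605}{18}$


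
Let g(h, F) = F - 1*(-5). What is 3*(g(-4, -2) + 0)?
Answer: 9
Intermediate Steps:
g(h, F) = 5 + F (g(h, F) = F + 5 = 5 + F)
3*(g(-4, -2) + 0) = 3*((5 - 2) + 0) = 3*(3 + 0) = 3*3 = 9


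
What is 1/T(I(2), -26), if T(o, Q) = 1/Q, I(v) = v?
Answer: -26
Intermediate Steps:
1/T(I(2), -26) = 1/(1/(-26)) = 1/(-1/26) = -26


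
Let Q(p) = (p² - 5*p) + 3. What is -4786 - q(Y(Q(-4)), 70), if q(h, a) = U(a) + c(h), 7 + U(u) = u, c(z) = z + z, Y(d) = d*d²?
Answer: -123487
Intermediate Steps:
Q(p) = 3 + p² - 5*p
Y(d) = d³
c(z) = 2*z
U(u) = -7 + u
q(h, a) = -7 + a + 2*h (q(h, a) = (-7 + a) + 2*h = -7 + a + 2*h)
-4786 - q(Y(Q(-4)), 70) = -4786 - (-7 + 70 + 2*(3 + (-4)² - 5*(-4))³) = -4786 - (-7 + 70 + 2*(3 + 16 + 20)³) = -4786 - (-7 + 70 + 2*39³) = -4786 - (-7 + 70 + 2*59319) = -4786 - (-7 + 70 + 118638) = -4786 - 1*118701 = -4786 - 118701 = -123487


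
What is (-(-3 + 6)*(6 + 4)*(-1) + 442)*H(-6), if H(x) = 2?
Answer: 944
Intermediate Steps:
(-(-3 + 6)*(6 + 4)*(-1) + 442)*H(-6) = (-(-3 + 6)*(6 + 4)*(-1) + 442)*2 = (-3*10*(-1) + 442)*2 = (-1*30*(-1) + 442)*2 = (-30*(-1) + 442)*2 = (30 + 442)*2 = 472*2 = 944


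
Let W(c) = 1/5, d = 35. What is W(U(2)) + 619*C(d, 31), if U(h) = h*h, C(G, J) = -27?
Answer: -83564/5 ≈ -16713.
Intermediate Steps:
U(h) = h²
W(c) = ⅕
W(U(2)) + 619*C(d, 31) = ⅕ + 619*(-27) = ⅕ - 16713 = -83564/5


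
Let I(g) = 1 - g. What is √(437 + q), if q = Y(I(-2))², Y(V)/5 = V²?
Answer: √2462 ≈ 49.619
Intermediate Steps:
Y(V) = 5*V²
q = 2025 (q = (5*(1 - 1*(-2))²)² = (5*(1 + 2)²)² = (5*3²)² = (5*9)² = 45² = 2025)
√(437 + q) = √(437 + 2025) = √2462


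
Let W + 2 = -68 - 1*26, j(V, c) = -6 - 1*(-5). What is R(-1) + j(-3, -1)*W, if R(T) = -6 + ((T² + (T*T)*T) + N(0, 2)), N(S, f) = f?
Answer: 92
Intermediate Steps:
j(V, c) = -1 (j(V, c) = -6 + 5 = -1)
W = -96 (W = -2 + (-68 - 1*26) = -2 + (-68 - 26) = -2 - 94 = -96)
R(T) = -4 + T² + T³ (R(T) = -6 + ((T² + (T*T)*T) + 2) = -6 + ((T² + T²*T) + 2) = -6 + ((T² + T³) + 2) = -6 + (2 + T² + T³) = -4 + T² + T³)
R(-1) + j(-3, -1)*W = (-4 + (-1)² + (-1)³) - 1*(-96) = (-4 + 1 - 1) + 96 = -4 + 96 = 92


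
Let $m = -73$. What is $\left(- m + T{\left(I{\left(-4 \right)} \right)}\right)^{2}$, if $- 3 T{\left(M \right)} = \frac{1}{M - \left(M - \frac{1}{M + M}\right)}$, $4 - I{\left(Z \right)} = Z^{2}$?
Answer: $6561$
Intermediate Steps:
$I{\left(Z \right)} = 4 - Z^{2}$
$T{\left(M \right)} = - \frac{2 M}{3}$ ($T{\left(M \right)} = - \frac{1}{3 \left(M - \left(M - \frac{1}{M + M}\right)\right)} = - \frac{1}{3 \left(M - \left(M - \frac{1}{2 M}\right)\right)} = - \frac{1}{3 \frac{1}{2 M}} = - \frac{2 M}{3}$)
$\left(- m + T{\left(I{\left(-4 \right)} \right)}\right)^{2} = \left(\left(-1\right) \left(-73\right) - \frac{2 \left(4 - \left(-4\right)^{2}\right)}{3}\right)^{2} = \left(73 - \frac{2 \left(4 - 16\right)}{3}\right)^{2} = \left(73 - -8\right)^{2} = \left(73 + 8\right)^{2} = 81^{2} = 6561$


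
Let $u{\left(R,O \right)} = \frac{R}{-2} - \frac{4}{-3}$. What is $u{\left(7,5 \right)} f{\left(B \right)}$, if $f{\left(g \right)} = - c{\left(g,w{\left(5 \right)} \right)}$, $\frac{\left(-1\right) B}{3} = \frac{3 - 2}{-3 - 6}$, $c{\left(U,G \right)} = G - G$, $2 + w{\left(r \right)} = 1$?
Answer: $0$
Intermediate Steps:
$w{\left(r \right)} = -1$ ($w{\left(r \right)} = -2 + 1 = -1$)
$c{\left(U,G \right)} = 0$
$B = \frac{1}{3}$ ($B = - 3 \frac{3 - 2}{-3 - 6} = - 3 \cdot 1 \frac{1}{-9} = - 3 \cdot 1 \left(- \frac{1}{9}\right) = \left(-3\right) \left(- \frac{1}{9}\right) = \frac{1}{3} \approx 0.33333$)
$u{\left(R,O \right)} = \frac{4}{3} - \frac{R}{2}$ ($u{\left(R,O \right)} = R \left(- \frac{1}{2}\right) - - \frac{4}{3} = - \frac{R}{2} + \frac{4}{3} = \frac{4}{3} - \frac{R}{2}$)
$f{\left(g \right)} = 0$ ($f{\left(g \right)} = \left(-1\right) 0 = 0$)
$u{\left(7,5 \right)} f{\left(B \right)} = \left(\frac{4}{3} - \frac{7}{2}\right) 0 = \left(- \frac{13}{6}\right) 0 = 0$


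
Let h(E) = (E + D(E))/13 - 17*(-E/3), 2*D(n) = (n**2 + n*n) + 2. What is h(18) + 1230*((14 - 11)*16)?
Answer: 769189/13 ≈ 59168.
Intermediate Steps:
D(n) = 1 + n**2 (D(n) = ((n**2 + n*n) + 2)/2 = ((n**2 + n**2) + 2)/2 = (2*n**2 + 2)/2 = (2 + 2*n**2)/2 = 1 + n**2)
h(E) = 1/13 + E**2/13 + 224*E/39 (h(E) = (E + (1 + E**2))/13 - 17*(-E/3) = (1 + E + E**2)*(1/13) - (-17)*E/3 = (1/13 + E/13 + E**2/13) + 17*E/3 = 1/13 + E**2/13 + 224*E/39)
h(18) + 1230*((14 - 11)*16) = (1/13 + (1/13)*18**2 + (224/39)*18) + 1230*((14 - 11)*16) = (1/13 + (1/13)*324 + 1344/13) + 1230*(3*16) = (1/13 + 324/13 + 1344/13) + 1230*48 = 1669/13 + 59040 = 769189/13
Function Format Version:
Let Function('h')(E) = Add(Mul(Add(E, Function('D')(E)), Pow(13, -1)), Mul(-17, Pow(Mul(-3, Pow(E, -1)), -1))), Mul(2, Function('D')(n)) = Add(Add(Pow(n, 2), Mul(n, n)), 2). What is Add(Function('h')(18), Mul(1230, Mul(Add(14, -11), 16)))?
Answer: Rational(769189, 13) ≈ 59168.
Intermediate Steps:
Function('D')(n) = Add(1, Pow(n, 2)) (Function('D')(n) = Mul(Rational(1, 2), Add(Add(Pow(n, 2), Mul(n, n)), 2)) = Mul(Rational(1, 2), Add(Add(Pow(n, 2), Pow(n, 2)), 2)) = Mul(Rational(1, 2), Add(Mul(2, Pow(n, 2)), 2)) = Mul(Rational(1, 2), Add(2, Mul(2, Pow(n, 2)))) = Add(1, Pow(n, 2)))
Function('h')(E) = Add(Rational(1, 13), Mul(Rational(1, 13), Pow(E, 2)), Mul(Rational(224, 39), E)) (Function('h')(E) = Add(Mul(Add(E, Add(1, Pow(E, 2))), Pow(13, -1)), Mul(-17, Pow(Mul(-3, Pow(E, -1)), -1))) = Add(Mul(Add(1, E, Pow(E, 2)), Rational(1, 13)), Mul(-17, Mul(Rational(-1, 3), E))) = Add(Add(Rational(1, 13), Mul(Rational(1, 13), E), Mul(Rational(1, 13), Pow(E, 2))), Mul(Rational(17, 3), E)) = Add(Rational(1, 13), Mul(Rational(1, 13), Pow(E, 2)), Mul(Rational(224, 39), E)))
Add(Function('h')(18), Mul(1230, Mul(Add(14, -11), 16))) = Add(Add(Rational(1, 13), Mul(Rational(1, 13), Pow(18, 2)), Mul(Rational(224, 39), 18)), Mul(1230, Mul(Add(14, -11), 16))) = Add(Add(Rational(1, 13), Mul(Rational(1, 13), 324), Rational(1344, 13)), Mul(1230, Mul(3, 16))) = Add(Add(Rational(1, 13), Rational(324, 13), Rational(1344, 13)), Mul(1230, 48)) = Add(Rational(1669, 13), 59040) = Rational(769189, 13)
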